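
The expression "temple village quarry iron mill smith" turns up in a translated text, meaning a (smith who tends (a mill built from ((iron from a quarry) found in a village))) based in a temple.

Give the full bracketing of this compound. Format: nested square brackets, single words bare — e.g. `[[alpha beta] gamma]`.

Overall it is a kind of smith (specifically "village quarry iron mill smith"); the modifier is "temple".
Inside "village quarry iron mill smith": head "smith", modifier "village quarry iron mill".
Inside "village quarry iron mill": head "mill", modifier "village quarry iron".
Inside "village quarry iron": head "iron" (specifically "quarry iron"), modifier "village".
Inside "quarry iron": head "iron", modifier "quarry".
So the structure is [temple [[[village [quarry iron]] mill] smith]].

[temple [[[village [quarry iron]] mill] smith]]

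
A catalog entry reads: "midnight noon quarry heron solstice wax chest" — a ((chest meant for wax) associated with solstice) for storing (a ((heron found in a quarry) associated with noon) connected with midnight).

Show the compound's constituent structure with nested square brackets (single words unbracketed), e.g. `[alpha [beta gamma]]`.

[[midnight [noon [quarry heron]]] [solstice [wax chest]]]

At the top level: head "chest" (specifically "solstice wax chest"); modifier "midnight noon quarry heron".
Within "midnight noon quarry heron", the head is "heron" (specifically "noon quarry heron") and the modifier is "midnight".
Within "noon quarry heron", the head is "heron" (specifically "quarry heron") and the modifier is "noon".
Within "quarry heron", the head is "heron" and the modifier is "quarry".
Within "solstice wax chest", the head is "chest" (specifically "wax chest") and the modifier is "solstice".
Within "wax chest", the head is "chest" and the modifier is "wax".
Putting it together: [[midnight [noon [quarry heron]]] [solstice [wax chest]]].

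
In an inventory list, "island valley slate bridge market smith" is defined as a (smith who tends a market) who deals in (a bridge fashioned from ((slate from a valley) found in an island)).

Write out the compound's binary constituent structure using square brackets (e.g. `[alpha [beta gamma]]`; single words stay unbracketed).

Whole compound: head "smith" (specifically "market smith"), modifier "island valley slate bridge".
Inside "island valley slate bridge": head "bridge", modifier "island valley slate".
Inside "island valley slate": head "slate" (specifically "valley slate"), modifier "island".
Inside "valley slate": head "slate", modifier "valley".
Inside "market smith": head "smith", modifier "market".
Assembled: [[[island [valley slate]] bridge] [market smith]].

[[[island [valley slate]] bridge] [market smith]]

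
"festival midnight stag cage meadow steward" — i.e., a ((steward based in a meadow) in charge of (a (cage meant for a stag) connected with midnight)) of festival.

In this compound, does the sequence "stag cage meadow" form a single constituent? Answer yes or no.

no

The top-level split is [festival] [midnight stag cage meadow steward]; the full structure is [festival [[midnight [stag cage]] [meadow steward]]].
"stag cage meadow" straddles a constituent boundary, so it is not a single unit.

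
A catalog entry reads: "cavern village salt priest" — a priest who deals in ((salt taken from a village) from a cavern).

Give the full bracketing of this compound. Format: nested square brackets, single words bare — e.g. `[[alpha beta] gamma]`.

The outermost head in the paraphrase is "priest", modified by "cavern village salt".
"cavern village salt" → head "salt" (specifically "village salt"), modifier "cavern".
"village salt" → head "salt", modifier "village".
So the structure is [[cavern [village salt]] priest].

[[cavern [village salt]] priest]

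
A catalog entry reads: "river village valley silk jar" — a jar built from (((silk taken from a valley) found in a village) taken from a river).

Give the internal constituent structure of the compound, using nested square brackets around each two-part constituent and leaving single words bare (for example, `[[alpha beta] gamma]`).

Whole compound: head "jar", modifier "river village valley silk".
"river village valley silk" → head "silk" (specifically "village valley silk"), modifier "river".
"village valley silk" → head "silk" (specifically "valley silk"), modifier "village".
"valley silk" → head "silk", modifier "valley".
Assembled: [[river [village [valley silk]]] jar].

[[river [village [valley silk]]] jar]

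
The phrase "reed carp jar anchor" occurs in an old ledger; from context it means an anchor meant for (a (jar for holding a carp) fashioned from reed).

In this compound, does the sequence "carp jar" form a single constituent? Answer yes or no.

yes

The paraphrase groups the words so that "carp jar" is one unit: it corresponds to a single parenthesized sub-phrase.
The full structure is [[reed [carp jar]] anchor], in which [carp jar] is a constituent.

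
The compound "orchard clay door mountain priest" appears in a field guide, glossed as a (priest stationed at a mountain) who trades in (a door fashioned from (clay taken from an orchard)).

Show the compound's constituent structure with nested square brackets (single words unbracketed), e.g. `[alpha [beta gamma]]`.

[[[orchard clay] door] [mountain priest]]

At the top level: head "priest" (specifically "mountain priest"); modifier "orchard clay door".
Within "orchard clay door", the head is "door" and the modifier is "orchard clay".
Within "orchard clay", the head is "clay" and the modifier is "orchard".
Within "mountain priest", the head is "priest" and the modifier is "mountain".
Putting it together: [[[orchard clay] door] [mountain priest]].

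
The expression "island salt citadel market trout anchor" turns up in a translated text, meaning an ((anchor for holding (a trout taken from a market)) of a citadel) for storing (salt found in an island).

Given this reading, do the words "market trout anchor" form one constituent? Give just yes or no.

yes

The paraphrase groups the words so that "market trout anchor" is one unit: it corresponds to a single parenthesized sub-phrase.
The full structure is [[island salt] [citadel [[market trout] anchor]]], in which [market trout anchor] is a constituent.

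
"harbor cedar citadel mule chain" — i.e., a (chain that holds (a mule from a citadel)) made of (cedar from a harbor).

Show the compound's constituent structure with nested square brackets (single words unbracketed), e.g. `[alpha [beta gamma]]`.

At the top level: head "chain" (specifically "citadel mule chain"); modifier "harbor cedar".
Inside "harbor cedar": head "cedar", modifier "harbor".
Inside "citadel mule chain": head "chain", modifier "citadel mule".
Inside "citadel mule": head "mule", modifier "citadel".
Putting it together: [[harbor cedar] [[citadel mule] chain]].

[[harbor cedar] [[citadel mule] chain]]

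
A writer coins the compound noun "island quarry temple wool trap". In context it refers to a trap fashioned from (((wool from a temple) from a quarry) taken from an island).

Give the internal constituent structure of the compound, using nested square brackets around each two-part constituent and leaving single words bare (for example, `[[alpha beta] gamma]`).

The outermost head in the paraphrase is "trap", modified by "island quarry temple wool".
Inside "island quarry temple wool": head "wool" (specifically "quarry temple wool"), modifier "island".
Inside "quarry temple wool": head "wool" (specifically "temple wool"), modifier "quarry".
Inside "temple wool": head "wool", modifier "temple".
So the structure is [[island [quarry [temple wool]]] trap].

[[island [quarry [temple wool]]] trap]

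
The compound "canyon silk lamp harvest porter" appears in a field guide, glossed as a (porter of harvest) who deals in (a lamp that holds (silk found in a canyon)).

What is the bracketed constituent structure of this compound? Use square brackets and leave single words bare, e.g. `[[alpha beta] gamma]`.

Overall it is a kind of porter (specifically "harvest porter"); the modifier is "canyon silk lamp".
"canyon silk lamp" → head "lamp", modifier "canyon silk".
"canyon silk" → head "silk", modifier "canyon".
"harvest porter" → head "porter", modifier "harvest".
Putting it together: [[[canyon silk] lamp] [harvest porter]].

[[[canyon silk] lamp] [harvest porter]]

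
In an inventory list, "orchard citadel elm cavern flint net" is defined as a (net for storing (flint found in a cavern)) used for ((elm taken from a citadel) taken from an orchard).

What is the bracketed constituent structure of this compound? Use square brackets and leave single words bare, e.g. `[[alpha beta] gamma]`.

Overall it is a kind of net (specifically "cavern flint net"); the modifier is "orchard citadel elm".
Inside "orchard citadel elm": head "elm" (specifically "citadel elm"), modifier "orchard".
Inside "citadel elm": head "elm", modifier "citadel".
Inside "cavern flint net": head "net", modifier "cavern flint".
Inside "cavern flint": head "flint", modifier "cavern".
Putting it together: [[orchard [citadel elm]] [[cavern flint] net]].

[[orchard [citadel elm]] [[cavern flint] net]]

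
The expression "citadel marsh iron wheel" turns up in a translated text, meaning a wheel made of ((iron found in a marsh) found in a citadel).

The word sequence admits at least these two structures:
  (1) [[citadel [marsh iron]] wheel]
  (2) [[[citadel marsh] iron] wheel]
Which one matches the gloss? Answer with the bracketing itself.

The paraphrase's head is the "wheel" part ("wheel"); its modifier is "citadel marsh iron".
That top-level split, carried through the inner groups, gives [[citadel [marsh iron]] wheel].

[[citadel [marsh iron]] wheel]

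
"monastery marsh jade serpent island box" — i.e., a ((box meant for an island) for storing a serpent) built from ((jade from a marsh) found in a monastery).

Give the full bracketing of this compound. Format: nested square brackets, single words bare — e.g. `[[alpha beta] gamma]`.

[[monastery [marsh jade]] [serpent [island box]]]

Overall it is a kind of box (specifically "serpent island box"); the modifier is "monastery marsh jade".
Within "monastery marsh jade", the head is "jade" (specifically "marsh jade") and the modifier is "monastery".
Within "marsh jade", the head is "jade" and the modifier is "marsh".
Within "serpent island box", the head is "box" (specifically "island box") and the modifier is "serpent".
Within "island box", the head is "box" and the modifier is "island".
Assembled: [[monastery [marsh jade]] [serpent [island box]]].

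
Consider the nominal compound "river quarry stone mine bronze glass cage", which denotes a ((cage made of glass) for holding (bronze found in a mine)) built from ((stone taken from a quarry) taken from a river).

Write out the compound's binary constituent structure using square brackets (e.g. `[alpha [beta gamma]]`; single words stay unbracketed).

Whole compound: head "cage" (specifically "mine bronze glass cage"), modifier "river quarry stone".
Inside "river quarry stone": head "stone" (specifically "quarry stone"), modifier "river".
Inside "quarry stone": head "stone", modifier "quarry".
Inside "mine bronze glass cage": head "cage" (specifically "glass cage"), modifier "mine bronze".
Inside "mine bronze": head "bronze", modifier "mine".
Inside "glass cage": head "cage", modifier "glass".
Assembled: [[river [quarry stone]] [[mine bronze] [glass cage]]].

[[river [quarry stone]] [[mine bronze] [glass cage]]]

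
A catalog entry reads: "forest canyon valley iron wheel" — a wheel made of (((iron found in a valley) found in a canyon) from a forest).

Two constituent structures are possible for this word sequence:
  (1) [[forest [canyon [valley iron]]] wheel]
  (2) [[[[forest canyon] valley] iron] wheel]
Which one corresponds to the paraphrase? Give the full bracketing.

[[forest [canyon [valley iron]]] wheel]

The paraphrase's head is the "wheel" part ("wheel"); its modifier is "forest canyon valley iron".
That top-level split, carried through the inner groups, gives [[forest [canyon [valley iron]]] wheel].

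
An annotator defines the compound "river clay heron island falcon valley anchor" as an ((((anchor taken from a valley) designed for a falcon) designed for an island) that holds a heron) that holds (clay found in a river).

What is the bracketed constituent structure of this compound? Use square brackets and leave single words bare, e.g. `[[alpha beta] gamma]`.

At the top level: head "anchor" (specifically "heron island falcon valley anchor"); modifier "river clay".
Within "river clay", the head is "clay" and the modifier is "river".
Within "heron island falcon valley anchor", the head is "anchor" (specifically "island falcon valley anchor") and the modifier is "heron".
Within "island falcon valley anchor", the head is "anchor" (specifically "falcon valley anchor") and the modifier is "island".
Within "falcon valley anchor", the head is "anchor" (specifically "valley anchor") and the modifier is "falcon".
Within "valley anchor", the head is "anchor" and the modifier is "valley".
Putting it together: [[river clay] [heron [island [falcon [valley anchor]]]]].

[[river clay] [heron [island [falcon [valley anchor]]]]]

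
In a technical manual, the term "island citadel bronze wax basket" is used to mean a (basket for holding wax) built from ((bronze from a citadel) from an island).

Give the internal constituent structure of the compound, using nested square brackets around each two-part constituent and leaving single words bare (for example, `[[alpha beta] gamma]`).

Whole compound: head "basket" (specifically "wax basket"), modifier "island citadel bronze".
Inside "island citadel bronze": head "bronze" (specifically "citadel bronze"), modifier "island".
Inside "citadel bronze": head "bronze", modifier "citadel".
Inside "wax basket": head "basket", modifier "wax".
So the structure is [[island [citadel bronze]] [wax basket]].

[[island [citadel bronze]] [wax basket]]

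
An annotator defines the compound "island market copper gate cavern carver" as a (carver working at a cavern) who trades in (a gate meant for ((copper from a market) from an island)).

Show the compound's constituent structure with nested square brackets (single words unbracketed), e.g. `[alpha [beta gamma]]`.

[[[island [market copper]] gate] [cavern carver]]

The outermost head in the paraphrase is "carver" (specifically "cavern carver"), modified by "island market copper gate".
Within "island market copper gate", the head is "gate" and the modifier is "island market copper".
Within "island market copper", the head is "copper" (specifically "market copper") and the modifier is "island".
Within "market copper", the head is "copper" and the modifier is "market".
Within "cavern carver", the head is "carver" and the modifier is "cavern".
Assembled: [[[island [market copper]] gate] [cavern carver]].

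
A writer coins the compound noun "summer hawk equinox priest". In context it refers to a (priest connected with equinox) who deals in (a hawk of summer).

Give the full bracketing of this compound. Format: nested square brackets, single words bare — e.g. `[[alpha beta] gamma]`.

[[summer hawk] [equinox priest]]

Overall it is a kind of priest (specifically "equinox priest"); the modifier is "summer hawk".
Inside "summer hawk": head "hawk", modifier "summer".
Inside "equinox priest": head "priest", modifier "equinox".
So the structure is [[summer hawk] [equinox priest]].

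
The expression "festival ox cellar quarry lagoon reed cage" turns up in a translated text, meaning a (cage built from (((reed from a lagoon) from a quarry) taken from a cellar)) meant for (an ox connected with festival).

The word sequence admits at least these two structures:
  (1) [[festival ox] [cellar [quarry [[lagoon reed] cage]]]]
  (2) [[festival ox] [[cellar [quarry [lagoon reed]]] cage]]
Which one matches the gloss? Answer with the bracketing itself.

[[festival ox] [[cellar [quarry [lagoon reed]]] cage]]

The paraphrase's head is the "cage" part ("cellar quarry lagoon reed cage"); its modifier is "festival ox".
That top-level split, carried through the inner groups, gives [[festival ox] [[cellar [quarry [lagoon reed]]] cage]].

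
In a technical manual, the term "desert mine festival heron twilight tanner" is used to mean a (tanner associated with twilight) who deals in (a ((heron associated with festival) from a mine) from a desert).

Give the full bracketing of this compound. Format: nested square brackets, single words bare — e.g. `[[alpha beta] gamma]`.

Overall it is a kind of tanner (specifically "twilight tanner"); the modifier is "desert mine festival heron".
"desert mine festival heron" → head "heron" (specifically "mine festival heron"), modifier "desert".
"mine festival heron" → head "heron" (specifically "festival heron"), modifier "mine".
"festival heron" → head "heron", modifier "festival".
"twilight tanner" → head "tanner", modifier "twilight".
So the structure is [[desert [mine [festival heron]]] [twilight tanner]].

[[desert [mine [festival heron]]] [twilight tanner]]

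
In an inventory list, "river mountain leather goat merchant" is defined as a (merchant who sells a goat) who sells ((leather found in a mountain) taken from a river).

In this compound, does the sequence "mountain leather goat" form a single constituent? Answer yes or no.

no

The top-level split is [river mountain leather] [goat merchant]; the full structure is [[river [mountain leather]] [goat merchant]].
"mountain leather goat" straddles a constituent boundary, so it is not a single unit.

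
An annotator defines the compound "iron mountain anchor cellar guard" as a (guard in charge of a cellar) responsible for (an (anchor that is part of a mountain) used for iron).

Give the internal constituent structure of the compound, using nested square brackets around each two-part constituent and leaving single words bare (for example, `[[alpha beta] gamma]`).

[[iron [mountain anchor]] [cellar guard]]

Whole compound: head "guard" (specifically "cellar guard"), modifier "iron mountain anchor".
"iron mountain anchor" → head "anchor" (specifically "mountain anchor"), modifier "iron".
"mountain anchor" → head "anchor", modifier "mountain".
"cellar guard" → head "guard", modifier "cellar".
Assembled: [[iron [mountain anchor]] [cellar guard]].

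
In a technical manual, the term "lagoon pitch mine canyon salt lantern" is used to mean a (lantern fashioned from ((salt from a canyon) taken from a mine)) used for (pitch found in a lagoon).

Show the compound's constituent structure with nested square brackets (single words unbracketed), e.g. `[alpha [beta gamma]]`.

Whole compound: head "lantern" (specifically "mine canyon salt lantern"), modifier "lagoon pitch".
Within "lagoon pitch", the head is "pitch" and the modifier is "lagoon".
Within "mine canyon salt lantern", the head is "lantern" and the modifier is "mine canyon salt".
Within "mine canyon salt", the head is "salt" (specifically "canyon salt") and the modifier is "mine".
Within "canyon salt", the head is "salt" and the modifier is "canyon".
So the structure is [[lagoon pitch] [[mine [canyon salt]] lantern]].

[[lagoon pitch] [[mine [canyon salt]] lantern]]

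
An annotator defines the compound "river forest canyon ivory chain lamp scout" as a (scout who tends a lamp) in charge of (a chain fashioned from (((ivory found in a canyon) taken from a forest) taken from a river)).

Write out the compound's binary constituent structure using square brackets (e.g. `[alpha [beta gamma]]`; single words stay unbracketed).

[[[river [forest [canyon ivory]]] chain] [lamp scout]]

Overall it is a kind of scout (specifically "lamp scout"); the modifier is "river forest canyon ivory chain".
Within "river forest canyon ivory chain", the head is "chain" and the modifier is "river forest canyon ivory".
Within "river forest canyon ivory", the head is "ivory" (specifically "forest canyon ivory") and the modifier is "river".
Within "forest canyon ivory", the head is "ivory" (specifically "canyon ivory") and the modifier is "forest".
Within "canyon ivory", the head is "ivory" and the modifier is "canyon".
Within "lamp scout", the head is "scout" and the modifier is "lamp".
So the structure is [[[river [forest [canyon ivory]]] chain] [lamp scout]].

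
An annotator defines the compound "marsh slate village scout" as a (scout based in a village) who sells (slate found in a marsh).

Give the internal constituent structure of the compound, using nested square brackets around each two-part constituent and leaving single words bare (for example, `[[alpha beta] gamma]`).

[[marsh slate] [village scout]]

Whole compound: head "scout" (specifically "village scout"), modifier "marsh slate".
"marsh slate" → head "slate", modifier "marsh".
"village scout" → head "scout", modifier "village".
Putting it together: [[marsh slate] [village scout]].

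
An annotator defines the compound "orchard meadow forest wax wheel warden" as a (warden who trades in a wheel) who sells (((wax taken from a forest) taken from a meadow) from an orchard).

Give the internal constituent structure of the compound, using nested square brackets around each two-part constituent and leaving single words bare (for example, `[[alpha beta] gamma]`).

Overall it is a kind of warden (specifically "wheel warden"); the modifier is "orchard meadow forest wax".
"orchard meadow forest wax" → head "wax" (specifically "meadow forest wax"), modifier "orchard".
"meadow forest wax" → head "wax" (specifically "forest wax"), modifier "meadow".
"forest wax" → head "wax", modifier "forest".
"wheel warden" → head "warden", modifier "wheel".
Assembled: [[orchard [meadow [forest wax]]] [wheel warden]].

[[orchard [meadow [forest wax]]] [wheel warden]]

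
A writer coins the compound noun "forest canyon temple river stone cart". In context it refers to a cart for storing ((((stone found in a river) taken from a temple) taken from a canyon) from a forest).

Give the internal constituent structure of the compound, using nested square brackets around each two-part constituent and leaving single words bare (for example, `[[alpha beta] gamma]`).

Overall it is a kind of cart; the modifier is "forest canyon temple river stone".
Within "forest canyon temple river stone", the head is "stone" (specifically "canyon temple river stone") and the modifier is "forest".
Within "canyon temple river stone", the head is "stone" (specifically "temple river stone") and the modifier is "canyon".
Within "temple river stone", the head is "stone" (specifically "river stone") and the modifier is "temple".
Within "river stone", the head is "stone" and the modifier is "river".
Assembled: [[forest [canyon [temple [river stone]]]] cart].

[[forest [canyon [temple [river stone]]]] cart]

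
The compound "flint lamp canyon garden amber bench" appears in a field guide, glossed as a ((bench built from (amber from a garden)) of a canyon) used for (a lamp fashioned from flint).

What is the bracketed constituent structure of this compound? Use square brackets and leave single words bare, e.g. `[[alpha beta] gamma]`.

[[flint lamp] [canyon [[garden amber] bench]]]

Whole compound: head "bench" (specifically "canyon garden amber bench"), modifier "flint lamp".
Within "flint lamp", the head is "lamp" and the modifier is "flint".
Within "canyon garden amber bench", the head is "bench" (specifically "garden amber bench") and the modifier is "canyon".
Within "garden amber bench", the head is "bench" and the modifier is "garden amber".
Within "garden amber", the head is "amber" and the modifier is "garden".
Putting it together: [[flint lamp] [canyon [[garden amber] bench]]].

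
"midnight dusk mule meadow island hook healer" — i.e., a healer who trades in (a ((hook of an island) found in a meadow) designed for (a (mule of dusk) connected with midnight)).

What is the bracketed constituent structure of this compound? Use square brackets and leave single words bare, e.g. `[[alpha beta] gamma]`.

At the top level: head "healer"; modifier "midnight dusk mule meadow island hook".
"midnight dusk mule meadow island hook" → head "hook" (specifically "meadow island hook"), modifier "midnight dusk mule".
"midnight dusk mule" → head "mule" (specifically "dusk mule"), modifier "midnight".
"dusk mule" → head "mule", modifier "dusk".
"meadow island hook" → head "hook" (specifically "island hook"), modifier "meadow".
"island hook" → head "hook", modifier "island".
Assembled: [[[midnight [dusk mule]] [meadow [island hook]]] healer].

[[[midnight [dusk mule]] [meadow [island hook]]] healer]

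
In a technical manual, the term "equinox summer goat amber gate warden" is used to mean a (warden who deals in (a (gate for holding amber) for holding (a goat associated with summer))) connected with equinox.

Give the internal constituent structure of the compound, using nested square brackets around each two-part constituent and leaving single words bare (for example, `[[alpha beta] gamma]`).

[equinox [[[summer goat] [amber gate]] warden]]

At the top level: head "warden" (specifically "summer goat amber gate warden"); modifier "equinox".
Inside "summer goat amber gate warden": head "warden", modifier "summer goat amber gate".
Inside "summer goat amber gate": head "gate" (specifically "amber gate"), modifier "summer goat".
Inside "summer goat": head "goat", modifier "summer".
Inside "amber gate": head "gate", modifier "amber".
Assembled: [equinox [[[summer goat] [amber gate]] warden]].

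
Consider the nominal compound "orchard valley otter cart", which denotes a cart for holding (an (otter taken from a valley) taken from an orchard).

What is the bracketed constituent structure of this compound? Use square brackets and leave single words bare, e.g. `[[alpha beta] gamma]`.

Overall it is a kind of cart; the modifier is "orchard valley otter".
Inside "orchard valley otter": head "otter" (specifically "valley otter"), modifier "orchard".
Inside "valley otter": head "otter", modifier "valley".
Putting it together: [[orchard [valley otter]] cart].

[[orchard [valley otter]] cart]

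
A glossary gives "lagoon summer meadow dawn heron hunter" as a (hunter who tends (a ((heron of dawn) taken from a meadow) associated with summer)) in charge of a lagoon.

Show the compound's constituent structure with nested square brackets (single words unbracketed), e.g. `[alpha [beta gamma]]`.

[lagoon [[summer [meadow [dawn heron]]] hunter]]

At the top level: head "hunter" (specifically "summer meadow dawn heron hunter"); modifier "lagoon".
Inside "summer meadow dawn heron hunter": head "hunter", modifier "summer meadow dawn heron".
Inside "summer meadow dawn heron": head "heron" (specifically "meadow dawn heron"), modifier "summer".
Inside "meadow dawn heron": head "heron" (specifically "dawn heron"), modifier "meadow".
Inside "dawn heron": head "heron", modifier "dawn".
Assembled: [lagoon [[summer [meadow [dawn heron]]] hunter]].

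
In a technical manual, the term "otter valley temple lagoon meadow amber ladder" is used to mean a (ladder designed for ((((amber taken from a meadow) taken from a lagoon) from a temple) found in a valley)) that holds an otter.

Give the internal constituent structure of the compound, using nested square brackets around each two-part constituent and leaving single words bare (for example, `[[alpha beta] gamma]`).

[otter [[valley [temple [lagoon [meadow amber]]]] ladder]]

Overall it is a kind of ladder (specifically "valley temple lagoon meadow amber ladder"); the modifier is "otter".
Inside "valley temple lagoon meadow amber ladder": head "ladder", modifier "valley temple lagoon meadow amber".
Inside "valley temple lagoon meadow amber": head "amber" (specifically "temple lagoon meadow amber"), modifier "valley".
Inside "temple lagoon meadow amber": head "amber" (specifically "lagoon meadow amber"), modifier "temple".
Inside "lagoon meadow amber": head "amber" (specifically "meadow amber"), modifier "lagoon".
Inside "meadow amber": head "amber", modifier "meadow".
Putting it together: [otter [[valley [temple [lagoon [meadow amber]]]] ladder]].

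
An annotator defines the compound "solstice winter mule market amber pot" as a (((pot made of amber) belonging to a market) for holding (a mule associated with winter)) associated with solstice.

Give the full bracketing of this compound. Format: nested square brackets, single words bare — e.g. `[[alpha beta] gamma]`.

[solstice [[winter mule] [market [amber pot]]]]

At the top level: head "pot" (specifically "winter mule market amber pot"); modifier "solstice".
Within "winter mule market amber pot", the head is "pot" (specifically "market amber pot") and the modifier is "winter mule".
Within "winter mule", the head is "mule" and the modifier is "winter".
Within "market amber pot", the head is "pot" (specifically "amber pot") and the modifier is "market".
Within "amber pot", the head is "pot" and the modifier is "amber".
Assembled: [solstice [[winter mule] [market [amber pot]]]].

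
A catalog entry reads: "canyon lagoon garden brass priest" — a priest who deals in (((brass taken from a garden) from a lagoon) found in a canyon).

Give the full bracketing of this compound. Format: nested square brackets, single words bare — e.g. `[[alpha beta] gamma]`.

At the top level: head "priest"; modifier "canyon lagoon garden brass".
"canyon lagoon garden brass" → head "brass" (specifically "lagoon garden brass"), modifier "canyon".
"lagoon garden brass" → head "brass" (specifically "garden brass"), modifier "lagoon".
"garden brass" → head "brass", modifier "garden".
Assembled: [[canyon [lagoon [garden brass]]] priest].

[[canyon [lagoon [garden brass]]] priest]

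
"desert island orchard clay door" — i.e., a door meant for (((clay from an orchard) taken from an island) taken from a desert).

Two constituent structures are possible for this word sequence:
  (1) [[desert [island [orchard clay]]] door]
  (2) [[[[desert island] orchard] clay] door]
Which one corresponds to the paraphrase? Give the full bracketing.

The paraphrase's head is the "door" part ("door"); its modifier is "desert island orchard clay".
That top-level split, carried through the inner groups, gives [[desert [island [orchard clay]]] door].

[[desert [island [orchard clay]]] door]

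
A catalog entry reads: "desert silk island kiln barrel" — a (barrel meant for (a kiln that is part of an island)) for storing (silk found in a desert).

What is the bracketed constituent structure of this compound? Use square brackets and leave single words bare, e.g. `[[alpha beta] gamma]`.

[[desert silk] [[island kiln] barrel]]

Whole compound: head "barrel" (specifically "island kiln barrel"), modifier "desert silk".
Within "desert silk", the head is "silk" and the modifier is "desert".
Within "island kiln barrel", the head is "barrel" and the modifier is "island kiln".
Within "island kiln", the head is "kiln" and the modifier is "island".
Putting it together: [[desert silk] [[island kiln] barrel]].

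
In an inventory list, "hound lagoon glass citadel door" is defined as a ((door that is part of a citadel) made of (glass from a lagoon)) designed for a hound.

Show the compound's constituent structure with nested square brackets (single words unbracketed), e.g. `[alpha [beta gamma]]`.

[hound [[lagoon glass] [citadel door]]]

Whole compound: head "door" (specifically "lagoon glass citadel door"), modifier "hound".
"lagoon glass citadel door" → head "door" (specifically "citadel door"), modifier "lagoon glass".
"lagoon glass" → head "glass", modifier "lagoon".
"citadel door" → head "door", modifier "citadel".
Putting it together: [hound [[lagoon glass] [citadel door]]].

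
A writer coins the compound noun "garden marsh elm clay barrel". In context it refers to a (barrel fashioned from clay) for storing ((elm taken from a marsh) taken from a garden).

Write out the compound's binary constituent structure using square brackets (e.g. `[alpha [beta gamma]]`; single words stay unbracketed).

[[garden [marsh elm]] [clay barrel]]

At the top level: head "barrel" (specifically "clay barrel"); modifier "garden marsh elm".
"garden marsh elm" → head "elm" (specifically "marsh elm"), modifier "garden".
"marsh elm" → head "elm", modifier "marsh".
"clay barrel" → head "barrel", modifier "clay".
Assembled: [[garden [marsh elm]] [clay barrel]].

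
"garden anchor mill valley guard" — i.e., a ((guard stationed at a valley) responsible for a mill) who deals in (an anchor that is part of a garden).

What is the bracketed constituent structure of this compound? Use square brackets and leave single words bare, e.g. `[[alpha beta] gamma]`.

[[garden anchor] [mill [valley guard]]]

Whole compound: head "guard" (specifically "mill valley guard"), modifier "garden anchor".
Inside "garden anchor": head "anchor", modifier "garden".
Inside "mill valley guard": head "guard" (specifically "valley guard"), modifier "mill".
Inside "valley guard": head "guard", modifier "valley".
So the structure is [[garden anchor] [mill [valley guard]]].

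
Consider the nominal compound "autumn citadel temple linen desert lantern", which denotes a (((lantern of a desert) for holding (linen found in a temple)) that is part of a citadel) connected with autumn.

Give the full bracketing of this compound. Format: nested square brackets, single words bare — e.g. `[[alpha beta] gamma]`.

Overall it is a kind of lantern (specifically "citadel temple linen desert lantern"); the modifier is "autumn".
Within "citadel temple linen desert lantern", the head is "lantern" (specifically "temple linen desert lantern") and the modifier is "citadel".
Within "temple linen desert lantern", the head is "lantern" (specifically "desert lantern") and the modifier is "temple linen".
Within "temple linen", the head is "linen" and the modifier is "temple".
Within "desert lantern", the head is "lantern" and the modifier is "desert".
So the structure is [autumn [citadel [[temple linen] [desert lantern]]]].

[autumn [citadel [[temple linen] [desert lantern]]]]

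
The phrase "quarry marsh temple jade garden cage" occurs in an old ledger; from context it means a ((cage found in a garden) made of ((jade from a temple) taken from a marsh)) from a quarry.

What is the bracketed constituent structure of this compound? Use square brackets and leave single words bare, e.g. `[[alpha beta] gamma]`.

Overall it is a kind of cage (specifically "marsh temple jade garden cage"); the modifier is "quarry".
Inside "marsh temple jade garden cage": head "cage" (specifically "garden cage"), modifier "marsh temple jade".
Inside "marsh temple jade": head "jade" (specifically "temple jade"), modifier "marsh".
Inside "temple jade": head "jade", modifier "temple".
Inside "garden cage": head "cage", modifier "garden".
So the structure is [quarry [[marsh [temple jade]] [garden cage]]].

[quarry [[marsh [temple jade]] [garden cage]]]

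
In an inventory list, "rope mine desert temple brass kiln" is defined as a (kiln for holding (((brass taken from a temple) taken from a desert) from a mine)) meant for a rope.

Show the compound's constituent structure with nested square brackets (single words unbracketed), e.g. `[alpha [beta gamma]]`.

The outermost head in the paraphrase is "kiln" (specifically "mine desert temple brass kiln"), modified by "rope".
Inside "mine desert temple brass kiln": head "kiln", modifier "mine desert temple brass".
Inside "mine desert temple brass": head "brass" (specifically "desert temple brass"), modifier "mine".
Inside "desert temple brass": head "brass" (specifically "temple brass"), modifier "desert".
Inside "temple brass": head "brass", modifier "temple".
Assembled: [rope [[mine [desert [temple brass]]] kiln]].

[rope [[mine [desert [temple brass]]] kiln]]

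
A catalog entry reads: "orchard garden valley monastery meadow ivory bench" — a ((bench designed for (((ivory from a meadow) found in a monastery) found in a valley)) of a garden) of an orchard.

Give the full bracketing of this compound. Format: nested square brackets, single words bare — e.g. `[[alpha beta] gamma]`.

[orchard [garden [[valley [monastery [meadow ivory]]] bench]]]

Whole compound: head "bench" (specifically "garden valley monastery meadow ivory bench"), modifier "orchard".
"garden valley monastery meadow ivory bench" → head "bench" (specifically "valley monastery meadow ivory bench"), modifier "garden".
"valley monastery meadow ivory bench" → head "bench", modifier "valley monastery meadow ivory".
"valley monastery meadow ivory" → head "ivory" (specifically "monastery meadow ivory"), modifier "valley".
"monastery meadow ivory" → head "ivory" (specifically "meadow ivory"), modifier "monastery".
"meadow ivory" → head "ivory", modifier "meadow".
Putting it together: [orchard [garden [[valley [monastery [meadow ivory]]] bench]]].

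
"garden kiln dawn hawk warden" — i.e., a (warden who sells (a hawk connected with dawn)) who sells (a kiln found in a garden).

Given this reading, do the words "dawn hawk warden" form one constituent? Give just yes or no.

yes

The paraphrase groups the words so that "dawn hawk warden" is one unit: it corresponds to a single parenthesized sub-phrase.
The full structure is [[garden kiln] [[dawn hawk] warden]], in which [dawn hawk warden] is a constituent.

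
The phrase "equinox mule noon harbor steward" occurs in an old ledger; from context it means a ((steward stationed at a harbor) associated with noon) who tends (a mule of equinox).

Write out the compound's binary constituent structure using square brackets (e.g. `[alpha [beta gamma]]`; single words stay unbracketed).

Overall it is a kind of steward (specifically "noon harbor steward"); the modifier is "equinox mule".
Within "equinox mule", the head is "mule" and the modifier is "equinox".
Within "noon harbor steward", the head is "steward" (specifically "harbor steward") and the modifier is "noon".
Within "harbor steward", the head is "steward" and the modifier is "harbor".
Putting it together: [[equinox mule] [noon [harbor steward]]].

[[equinox mule] [noon [harbor steward]]]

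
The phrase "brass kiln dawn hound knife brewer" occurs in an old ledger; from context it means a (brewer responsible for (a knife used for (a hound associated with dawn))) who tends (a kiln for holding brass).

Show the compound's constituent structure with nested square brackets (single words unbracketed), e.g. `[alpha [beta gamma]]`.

[[brass kiln] [[[dawn hound] knife] brewer]]

Overall it is a kind of brewer (specifically "dawn hound knife brewer"); the modifier is "brass kiln".
"brass kiln" → head "kiln", modifier "brass".
"dawn hound knife brewer" → head "brewer", modifier "dawn hound knife".
"dawn hound knife" → head "knife", modifier "dawn hound".
"dawn hound" → head "hound", modifier "dawn".
Putting it together: [[brass kiln] [[[dawn hound] knife] brewer]].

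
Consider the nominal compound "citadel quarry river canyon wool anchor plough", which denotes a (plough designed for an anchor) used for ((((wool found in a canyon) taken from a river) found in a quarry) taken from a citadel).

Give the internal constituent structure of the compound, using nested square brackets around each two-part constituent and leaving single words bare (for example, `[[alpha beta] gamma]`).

[[citadel [quarry [river [canyon wool]]]] [anchor plough]]

At the top level: head "plough" (specifically "anchor plough"); modifier "citadel quarry river canyon wool".
Inside "citadel quarry river canyon wool": head "wool" (specifically "quarry river canyon wool"), modifier "citadel".
Inside "quarry river canyon wool": head "wool" (specifically "river canyon wool"), modifier "quarry".
Inside "river canyon wool": head "wool" (specifically "canyon wool"), modifier "river".
Inside "canyon wool": head "wool", modifier "canyon".
Inside "anchor plough": head "plough", modifier "anchor".
Putting it together: [[citadel [quarry [river [canyon wool]]]] [anchor plough]].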